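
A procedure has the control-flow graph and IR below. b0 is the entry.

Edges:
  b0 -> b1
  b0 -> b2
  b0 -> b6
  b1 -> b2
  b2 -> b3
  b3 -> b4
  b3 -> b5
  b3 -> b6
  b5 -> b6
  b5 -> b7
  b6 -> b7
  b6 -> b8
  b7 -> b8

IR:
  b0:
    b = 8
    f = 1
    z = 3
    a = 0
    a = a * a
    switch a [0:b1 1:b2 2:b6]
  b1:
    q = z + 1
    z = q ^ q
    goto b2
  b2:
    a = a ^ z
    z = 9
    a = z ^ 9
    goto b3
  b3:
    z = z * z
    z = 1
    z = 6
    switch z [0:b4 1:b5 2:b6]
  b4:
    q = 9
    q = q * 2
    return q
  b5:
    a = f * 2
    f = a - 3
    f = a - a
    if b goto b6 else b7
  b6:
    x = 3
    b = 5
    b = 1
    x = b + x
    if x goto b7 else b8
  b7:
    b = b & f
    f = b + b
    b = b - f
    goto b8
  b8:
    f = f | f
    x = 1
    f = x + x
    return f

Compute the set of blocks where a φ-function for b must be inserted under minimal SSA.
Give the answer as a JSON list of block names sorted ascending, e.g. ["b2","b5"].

idom tree: b1←b0 b2←b0 b3←b2 b4←b3 b5←b3 b6←b0 b7←b0 b8←b0
Join-block Dom:
  b2: preds {b0,b1}: {b0} ∩ {b0,b1} = {b0}; idom=b0
  b6: preds {b0,b3,b5}: {b0} ∩ {b0,b2,b3} ∩ {b0,b2,b3,b5} = {b0}; idom=b0
  b7: preds {b5,b6}: {b0,b2,b3,b5} ∩ {b0,b6} = {b0}; idom=b0
  b8: preds {b6,b7}: {b0,b6} ∩ {b0,b7} = {b0}; idom=b0

Frontier:
  b2←b0: walk · to b0
  b2←b1: walk b1 to b0
  b6←b0: walk · to b0
  b6←b3: walk b3→b2 to b0
  b6←b5: walk b5→b3→b2 to b0
  b7←b5: walk b5→b3→b2 to b0
  b7←b6: walk b6 to b0
  b8←b6: walk b6 to b0
  b8←b7: walk b7 to b0
  b0 → ∅
  b1 → {b2}
  b2 → {b6,b7}
  b3 → {b6,b7}
  b4 → ∅
  b5 → {b6,b7}
  b6 → {b7,b8}
  b7 → {b8}
  b8 → ∅

φ for b: defs {b0,b6,b7}
  DF⁺ = {b7,b8}

Answer: ["b7", "b8"]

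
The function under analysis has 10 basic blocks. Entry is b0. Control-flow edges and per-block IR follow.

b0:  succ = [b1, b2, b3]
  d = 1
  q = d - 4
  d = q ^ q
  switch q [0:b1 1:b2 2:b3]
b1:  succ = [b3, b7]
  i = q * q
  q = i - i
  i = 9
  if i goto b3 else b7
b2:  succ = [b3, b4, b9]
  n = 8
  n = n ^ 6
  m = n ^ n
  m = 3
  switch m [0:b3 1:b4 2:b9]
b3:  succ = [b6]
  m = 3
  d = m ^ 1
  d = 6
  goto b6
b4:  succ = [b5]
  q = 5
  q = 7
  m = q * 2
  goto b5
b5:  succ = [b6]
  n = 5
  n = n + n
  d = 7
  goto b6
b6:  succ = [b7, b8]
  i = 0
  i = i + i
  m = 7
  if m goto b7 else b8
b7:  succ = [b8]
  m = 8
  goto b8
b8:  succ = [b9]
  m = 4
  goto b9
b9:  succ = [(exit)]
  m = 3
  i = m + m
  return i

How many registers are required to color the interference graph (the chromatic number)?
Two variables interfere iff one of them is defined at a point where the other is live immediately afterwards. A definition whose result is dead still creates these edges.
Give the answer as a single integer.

def/use:
  b0 def {d,q} use ∅
  b1 def {i,q} use {q}
  b2 def {m,n} use ∅
  b3 def {d,m} use ∅
  b4 def {m,q} use ∅
  b5 def {d,n} use ∅
  b6 def {i,m} use ∅
  b7 def {m} use ∅
  b8 def {m} use ∅
  b9 def {i,m} use ∅

Liveness:
  live b0: ∅→{q}
  live b1: {q}→∅
  live b2: ∅→∅
  live b3: ∅→∅
  live b4: ∅→∅
  live b5: ∅→∅
  live b6: ∅→∅
  live b7: ∅→∅
  live b8: ∅→∅
  live b9: ∅→∅

Interference:
  d — {q}
  i — ∅
  m — ∅
  n — ∅
  q — {d}

Registers:
  lower bound: {d,q} mutually conflict ⇒ χ ≥ 2
  2-colouring: R0={d,i,m,n}  R1={q}
  χ = 2

Answer: 2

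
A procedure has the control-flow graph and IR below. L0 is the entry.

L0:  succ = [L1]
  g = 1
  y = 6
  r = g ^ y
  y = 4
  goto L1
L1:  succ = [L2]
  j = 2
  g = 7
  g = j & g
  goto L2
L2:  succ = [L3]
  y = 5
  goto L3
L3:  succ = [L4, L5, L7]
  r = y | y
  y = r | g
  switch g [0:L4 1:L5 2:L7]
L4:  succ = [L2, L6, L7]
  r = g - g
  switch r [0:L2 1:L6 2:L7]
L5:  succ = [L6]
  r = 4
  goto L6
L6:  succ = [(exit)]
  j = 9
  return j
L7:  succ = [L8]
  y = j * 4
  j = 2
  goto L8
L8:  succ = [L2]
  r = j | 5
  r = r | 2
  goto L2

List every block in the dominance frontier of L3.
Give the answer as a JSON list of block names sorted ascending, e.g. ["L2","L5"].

Answer: ["L2"]

Analysis:
idom tree: L1←L0 L2←L1 L3←L2 L4←L3 L5←L3 L6←L3 L7←L3 L8←L7
Dom at joins:
  L2: preds {L1,L4,L8}: {L0,L1} ∩ {L0,L1,L2,L3,L4} ∩ {L0,L1,L2,L3,L7,L8} = {L0,L1}; idom=L1
  L6: preds {L4,L5}: {L0,L1,L2,L3,L4} ∩ {L0,L1,L2,L3,L5} = {L0,L1,L2,L3}; idom=L3
  L7: preds {L3,L4}: {L0,L1,L2,L3} ∩ {L0,L1,L2,L3,L4} = {L0,L1,L2,L3}; idom=L3

DF derivation:
  join L2 pred L1: · stop@L1
  join L2 pred L4: L4→L3→L2 stop@L1
  join L2 pred L8: L8→L7→L3→L2 stop@L1
  join L6 pred L4: L4 stop@L3
  join L6 pred L5: L5 stop@L3
  join L7 pred L3: · stop@L3
  join L7 pred L4: L4 stop@L3
  L0: DF=∅
  L1: DF=∅
  L2: DF={L2}
  L3: DF={L2}
  L4: DF={L2,L6,L7}
  L5: DF={L6}
  L6: DF=∅
  L7: DF={L2}
  L8: DF={L2}

DF(L3) = ["L2"]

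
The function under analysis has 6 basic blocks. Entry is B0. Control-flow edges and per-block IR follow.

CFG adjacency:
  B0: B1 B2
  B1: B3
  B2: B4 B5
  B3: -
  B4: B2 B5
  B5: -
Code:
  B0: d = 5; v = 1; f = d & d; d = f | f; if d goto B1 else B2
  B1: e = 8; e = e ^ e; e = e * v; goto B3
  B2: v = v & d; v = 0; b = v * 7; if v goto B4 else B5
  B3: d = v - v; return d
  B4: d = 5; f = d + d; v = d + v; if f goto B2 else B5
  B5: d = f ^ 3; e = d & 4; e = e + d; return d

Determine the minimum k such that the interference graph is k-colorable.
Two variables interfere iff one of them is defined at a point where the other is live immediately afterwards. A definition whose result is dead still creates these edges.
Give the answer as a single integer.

def/use:
  B0 def {d,f,v} use ∅
  B1 def {e} use {v}
  B2 def {b,v} use {d,v}
  B3 def {d} use {v}
  B4 def {d,f,v} use {v}
  B5 def {d,e} use {f}

Backward fixpoint:
  B0 li=∅ lo={d,f,v}
  B1 li={v} lo={v}
  B2 li={d,f,v} lo={f,v}
  B3 li={v} lo=∅
  B4 li={v} lo={d,f,v}
  B5 li={f} lo=∅

Interference:
  b: {f,v}
  d: {e,f,v}
  e: {d,v}
  f: {b,d,v}
  v: {b,d,e,f}

Registers:
  lower bound: {b,f,v} mutually conflict ⇒ χ ≥ 3
  assign b→r1 d→r1 e→r2 f→r2 v→r0 — no edge inside a register ⇒ χ ≤ 3
  χ = 3

Answer: 3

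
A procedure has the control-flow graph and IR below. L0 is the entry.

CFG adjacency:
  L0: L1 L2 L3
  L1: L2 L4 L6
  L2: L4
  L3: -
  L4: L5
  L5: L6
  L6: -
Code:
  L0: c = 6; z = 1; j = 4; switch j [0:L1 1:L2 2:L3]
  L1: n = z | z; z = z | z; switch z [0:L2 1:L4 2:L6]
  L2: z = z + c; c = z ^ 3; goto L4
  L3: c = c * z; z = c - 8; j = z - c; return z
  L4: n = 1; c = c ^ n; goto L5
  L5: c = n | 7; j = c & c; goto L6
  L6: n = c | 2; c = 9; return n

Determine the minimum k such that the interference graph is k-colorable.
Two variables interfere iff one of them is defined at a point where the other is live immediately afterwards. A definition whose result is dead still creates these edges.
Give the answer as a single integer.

Block summaries:
  L0: {c,j,z} / ∅
  L1: {n,z} / {z}
  L2: {c,z} / {c,z}
  L3: {c,j,z} / {c,z}
  L4: {c,n} / {c}
  L5: {c,j} / {n}
  L6: {c,n} / {c}

Backward fixpoint:
  live L0: ∅→{c,z}
  live L1: {c,z}→{c,z}
  live L2: {c,z}→{c}
  live L3: {c,z}→∅
  live L4: {c}→{n}
  live L5: {n}→{c}
  live L6: {c}→∅

Conflict graph:
  c↔{j,n,z}
  j↔{c,z}
  n↔{c,z}
  z↔{c,j,n}

Colouring:
  clique {c,j,z} ⇒ need ≥ 3
  assign c→r0 j→r2 n→r2 z→r1 — no edge inside a register ⇒ χ ≤ 3
  χ = 3

Answer: 3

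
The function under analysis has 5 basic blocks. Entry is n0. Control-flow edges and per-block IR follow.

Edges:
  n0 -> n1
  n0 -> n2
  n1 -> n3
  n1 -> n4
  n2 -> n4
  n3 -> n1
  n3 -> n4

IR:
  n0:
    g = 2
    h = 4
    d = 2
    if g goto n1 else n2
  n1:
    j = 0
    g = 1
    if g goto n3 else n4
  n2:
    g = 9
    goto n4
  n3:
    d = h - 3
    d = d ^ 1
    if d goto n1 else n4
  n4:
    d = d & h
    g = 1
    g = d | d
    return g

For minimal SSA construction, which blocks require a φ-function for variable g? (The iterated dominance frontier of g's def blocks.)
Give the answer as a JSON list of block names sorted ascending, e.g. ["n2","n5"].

Answer: ["n1", "n4"]

Working:
idom tree: n1←n0 n2←n0 n3←n1 n4←n0
Dom∩ at merges:
  n1: preds {n0,n3}: {n0} ∩ {n0,n1,n3} = {n0}; idom=n0
  n4: preds {n1,n2,n3}: {n0,n1} ∩ {n0,n2} ∩ {n0,n1,n3} = {n0}; idom=n0

DF derivation:
  join n1 pred n0: · stop@n0
  join n1 pred n3: n3→n1 stop@n0
  join n4 pred n1: n1 stop@n0
  join n4 pred n2: n2 stop@n0
  join n4 pred n3: n3→n1 stop@n0
  n0 → ∅
  n1 → {n1,n4}
  n2 → {n4}
  n3 → {n1,n4}
  n4 → ∅

φ for g: defs {n0,n1,n2,n4}
  DF⁺ = {n1,n4}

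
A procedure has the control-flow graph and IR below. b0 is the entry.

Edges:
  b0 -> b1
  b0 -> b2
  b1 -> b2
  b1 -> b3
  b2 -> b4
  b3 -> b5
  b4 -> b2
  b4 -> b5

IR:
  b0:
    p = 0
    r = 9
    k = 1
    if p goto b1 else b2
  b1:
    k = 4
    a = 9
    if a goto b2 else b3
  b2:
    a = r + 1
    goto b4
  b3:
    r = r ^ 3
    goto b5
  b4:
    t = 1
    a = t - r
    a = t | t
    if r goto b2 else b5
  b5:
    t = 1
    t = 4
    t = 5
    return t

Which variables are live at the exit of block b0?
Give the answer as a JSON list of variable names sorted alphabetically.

Block summaries:
  b0: {k,p,r} / ∅
  b1: {a,k} / ∅
  b2: {a} / {r}
  b3: {r} / {r}
  b4: {a,t} / {r}
  b5: {t} / ∅

Backward fixpoint:
  b0 li=∅ lo={r}
  b1 li={r} lo={r}
  b2 li={r} lo={r}
  b3 li={r} lo=∅
  b4 li={r} lo={r}
  b5 li=∅ lo=∅

live-out(b0) = ["r"]

Answer: ["r"]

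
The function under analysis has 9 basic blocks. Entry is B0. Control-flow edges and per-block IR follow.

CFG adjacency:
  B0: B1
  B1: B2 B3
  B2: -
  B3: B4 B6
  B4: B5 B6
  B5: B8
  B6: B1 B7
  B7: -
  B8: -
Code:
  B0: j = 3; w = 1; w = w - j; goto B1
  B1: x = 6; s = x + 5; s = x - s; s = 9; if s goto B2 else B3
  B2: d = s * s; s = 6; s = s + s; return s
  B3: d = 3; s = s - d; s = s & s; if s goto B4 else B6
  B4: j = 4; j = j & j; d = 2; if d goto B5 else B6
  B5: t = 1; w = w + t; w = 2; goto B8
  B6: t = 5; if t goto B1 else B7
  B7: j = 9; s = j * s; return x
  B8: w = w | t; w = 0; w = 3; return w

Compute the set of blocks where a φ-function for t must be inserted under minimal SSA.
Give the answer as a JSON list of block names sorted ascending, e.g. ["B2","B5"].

idom tree: B1←B0 B2←B1 B3←B1 B4←B3 B5←B4 B6←B3 B7←B6 B8←B5
Dom∩ at merges:
  B1: preds {B0,B6}: {B0} ∩ {B0,B1,B3,B6} = {B0}; idom=B0
  B6: preds {B3,B4}: {B0,B1,B3} ∩ {B0,B1,B3,B4} = {B0,B1,B3}; idom=B3

DF derivation:
  B1←B0: walk · to B0
  B1←B6: walk B6→B3→B1 to B0
  B6←B3: walk · to B3
  B6←B4: walk B4 to B3
  B0 → ∅
  B1 → {B1}
  B2 → ∅
  B3 → {B1}
  B4 → {B6}
  B5 → ∅
  B6 → {B1}
  B7 → ∅
  B8 → ∅

φ for t: defs {B5,B6}
  DF⁺ = {B1}

Answer: ["B1"]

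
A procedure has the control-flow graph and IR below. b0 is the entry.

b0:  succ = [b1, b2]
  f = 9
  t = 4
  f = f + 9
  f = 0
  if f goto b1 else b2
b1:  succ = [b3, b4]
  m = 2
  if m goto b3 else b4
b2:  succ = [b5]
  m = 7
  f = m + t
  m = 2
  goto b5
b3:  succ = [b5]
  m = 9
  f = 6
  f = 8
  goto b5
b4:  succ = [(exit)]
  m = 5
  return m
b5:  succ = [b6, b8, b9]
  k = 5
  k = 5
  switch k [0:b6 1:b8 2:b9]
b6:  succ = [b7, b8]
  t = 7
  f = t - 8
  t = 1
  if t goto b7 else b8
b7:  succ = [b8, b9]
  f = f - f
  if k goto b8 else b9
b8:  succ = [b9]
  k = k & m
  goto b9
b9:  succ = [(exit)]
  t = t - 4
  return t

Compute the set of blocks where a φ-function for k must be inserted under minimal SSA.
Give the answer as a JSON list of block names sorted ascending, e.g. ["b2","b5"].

Answer: ["b9"]

Analysis:
idom tree: b1←b0 b2←b0 b3←b1 b4←b1 b5←b0 b6←b5 b7←b6 b8←b5 b9←b5
Dom at joins:
  b5: preds {b2,b3}: {b0,b2} ∩ {b0,b1,b3} = {b0}; idom=b0
  b8: preds {b5,b6,b7}: {b0,b5} ∩ {b0,b5,b6} ∩ {b0,b5,b6,b7} = {b0,b5}; idom=b5
  b9: preds {b5,b7,b8}: {b0,b5} ∩ {b0,b5,b6,b7} ∩ {b0,b5,b8} = {b0,b5}; idom=b5

DF derivation:
  join b5 pred b2: b2 stop@b0
  join b5 pred b3: b3→b1 stop@b0
  join b8 pred b5: · stop@b5
  join b8 pred b6: b6 stop@b5
  join b8 pred b7: b7→b6 stop@b5
  join b9 pred b5: · stop@b5
  join b9 pred b7: b7→b6 stop@b5
  join b9 pred b8: b8 stop@b5
  b0 → ∅
  b1 → {b5}
  b2 → {b5}
  b3 → {b5}
  b4 → ∅
  b5 → ∅
  b6 → {b8,b9}
  b7 → {b8,b9}
  b8 → {b9}
  b9 → ∅

φ for k: defs {b5,b8}
  DF⁺ = {b9}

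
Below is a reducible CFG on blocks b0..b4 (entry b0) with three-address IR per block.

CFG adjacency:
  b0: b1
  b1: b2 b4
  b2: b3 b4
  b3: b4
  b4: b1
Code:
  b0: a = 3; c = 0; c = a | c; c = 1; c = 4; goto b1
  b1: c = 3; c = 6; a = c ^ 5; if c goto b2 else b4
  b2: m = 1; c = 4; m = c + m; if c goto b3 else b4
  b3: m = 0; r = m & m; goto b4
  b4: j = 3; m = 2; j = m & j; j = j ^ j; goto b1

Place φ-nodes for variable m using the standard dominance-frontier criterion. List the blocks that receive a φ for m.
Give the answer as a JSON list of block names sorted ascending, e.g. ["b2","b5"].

Answer: ["b1", "b4"]

Working:
idom tree: b1←b0 b2←b1 b3←b2 b4←b1
Dom at joins:
  b1: preds {b0,b4}: {b0} ∩ {b0,b1,b4} = {b0}; idom=b0
  b4: preds {b1,b2,b3}: {b0,b1} ∩ {b0,b1,b2} ∩ {b0,b1,b2,b3} = {b0,b1}; idom=b1

DF derivation:
  join b1 pred b0: · stop@b0
  join b1 pred b4: b4→b1 stop@b0
  join b4 pred b1: · stop@b1
  join b4 pred b2: b2 stop@b1
  join b4 pred b3: b3→b2 stop@b1
  b0: DF=∅
  b1: DF={b1}
  b2: DF={b4}
  b3: DF={b4}
  b4: DF={b1}

φ for m: defs {b2,b3,b4}
  DF⁺ = {b1,b4}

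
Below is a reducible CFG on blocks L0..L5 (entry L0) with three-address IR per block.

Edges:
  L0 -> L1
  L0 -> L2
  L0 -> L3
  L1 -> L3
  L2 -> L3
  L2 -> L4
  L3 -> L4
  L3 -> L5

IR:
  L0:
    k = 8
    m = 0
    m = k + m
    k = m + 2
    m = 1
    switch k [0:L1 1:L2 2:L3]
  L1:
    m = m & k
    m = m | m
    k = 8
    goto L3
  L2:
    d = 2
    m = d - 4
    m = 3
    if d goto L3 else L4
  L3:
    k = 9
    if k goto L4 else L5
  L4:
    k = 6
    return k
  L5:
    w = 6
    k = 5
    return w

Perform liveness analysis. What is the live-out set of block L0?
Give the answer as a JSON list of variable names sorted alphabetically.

def/use:
  L0: {k,m} / ∅
  L1: {k,m} / {k,m}
  L2: {d,m} / ∅
  L3: {k} / ∅
  L4: {k} / ∅
  L5: {k,w} / ∅

Live sets:
  L0: in=∅ out={k,m}
  L1: in={k,m} out=∅
  L2: in=∅ out=∅
  L3: in=∅ out=∅
  L4: in=∅ out=∅
  L5: in=∅ out=∅

live-out(L0) = ["k", "m"]

Answer: ["k", "m"]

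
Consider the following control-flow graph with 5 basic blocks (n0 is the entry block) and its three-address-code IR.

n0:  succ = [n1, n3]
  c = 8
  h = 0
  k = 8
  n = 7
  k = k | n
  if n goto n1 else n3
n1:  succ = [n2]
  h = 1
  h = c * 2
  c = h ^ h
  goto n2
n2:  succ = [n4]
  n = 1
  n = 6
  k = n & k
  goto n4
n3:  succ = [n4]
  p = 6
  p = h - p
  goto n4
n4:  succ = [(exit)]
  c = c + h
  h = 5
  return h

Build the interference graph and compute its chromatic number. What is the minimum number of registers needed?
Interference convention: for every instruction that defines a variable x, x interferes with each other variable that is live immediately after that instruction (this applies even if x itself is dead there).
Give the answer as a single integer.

Answer: 4

Analysis:
def/use:
  n0: {c,h,k,n} / ∅
  n1: {c,h} / {c}
  n2: {k,n} / {k}
  n3: {p} / {h}
  n4: {c,h} / {c,h}

Backward fixpoint:
  n0: in=∅ out={c,h,k}
  n1: in={c,k} out={c,h,k}
  n2: in={c,h,k} out={c,h}
  n3: in={c,h} out={c,h}
  n4: in={c,h} out=∅

Interfere edges:
  c↔{h,k,n,p}
  h↔{c,k,n,p}
  k↔{c,h,n}
  n↔{c,h,k}
  p↔{c,h}

Registers:
  {c,h,k,n} pairwise interfere (4-clique) ⇒ χ ≥ 4
  assign c→c0 h→c1 k→c2 n→c3 p→c2 — no edge inside a register ⇒ χ ≤ 4
  χ = 4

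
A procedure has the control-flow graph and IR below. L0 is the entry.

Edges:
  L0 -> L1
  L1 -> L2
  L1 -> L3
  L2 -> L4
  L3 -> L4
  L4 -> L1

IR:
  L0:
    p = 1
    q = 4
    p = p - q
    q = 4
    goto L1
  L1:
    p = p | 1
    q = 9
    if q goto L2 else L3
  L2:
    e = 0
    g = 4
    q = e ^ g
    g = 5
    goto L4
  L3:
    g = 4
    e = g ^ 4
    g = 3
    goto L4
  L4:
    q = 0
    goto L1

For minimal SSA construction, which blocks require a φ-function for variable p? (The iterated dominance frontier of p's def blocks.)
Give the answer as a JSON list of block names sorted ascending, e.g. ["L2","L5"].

idom tree: L1←L0 L2←L1 L3←L1 L4←L1
Dom at joins:
  L1: preds {L0,L4}: {L0} ∩ {L0,L1,L4} = {L0}; idom=L0
  L4: preds {L2,L3}: {L0,L1,L2} ∩ {L0,L1,L3} = {L0,L1}; idom=L1

DF walk-up:
  join L1 pred L0: · stop@L0
  join L1 pred L4: L4→L1 stop@L0
  join L4 pred L2: L2 stop@L1
  join L4 pred L3: L3 stop@L1
  DF(L0)=∅
  DF(L1)={L1}
  DF(L2)={L4}
  DF(L3)={L4}
  DF(L4)={L1}

φ for p: defs {L0,L1}
  DF⁺ = {L1}

Answer: ["L1"]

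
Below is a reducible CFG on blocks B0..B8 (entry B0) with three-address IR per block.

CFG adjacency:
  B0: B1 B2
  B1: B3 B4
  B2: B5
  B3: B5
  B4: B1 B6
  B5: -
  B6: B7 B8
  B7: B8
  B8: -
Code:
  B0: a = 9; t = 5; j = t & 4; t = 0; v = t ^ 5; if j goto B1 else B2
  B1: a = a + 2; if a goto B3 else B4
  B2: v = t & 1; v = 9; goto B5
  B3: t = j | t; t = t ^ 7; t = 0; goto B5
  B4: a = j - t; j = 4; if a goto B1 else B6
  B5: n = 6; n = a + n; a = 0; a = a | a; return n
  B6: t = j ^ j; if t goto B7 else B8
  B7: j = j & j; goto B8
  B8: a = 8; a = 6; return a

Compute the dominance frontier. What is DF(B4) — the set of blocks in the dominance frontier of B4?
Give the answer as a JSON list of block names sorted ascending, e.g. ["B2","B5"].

idom tree: B1←B0 B2←B0 B3←B1 B4←B1 B5←B0 B6←B4 B7←B6 B8←B6
Dom∩ at merges:
  B1: preds {B0,B4}: {B0} ∩ {B0,B1,B4} = {B0}; idom=B0
  B5: preds {B2,B3}: {B0,B2} ∩ {B0,B1,B3} = {B0}; idom=B0
  B8: preds {B6,B7}: {B0,B1,B4,B6} ∩ {B0,B1,B4,B6,B7} = {B0,B1,B4,B6}; idom=B6

DF derivation:
  join B1 pred B0: · stop@B0
  join B1 pred B4: B4→B1 stop@B0
  join B5 pred B2: B2 stop@B0
  join B5 pred B3: B3→B1 stop@B0
  join B8 pred B6: · stop@B6
  join B8 pred B7: B7 stop@B6
  B0 → ∅
  B1 → {B1,B5}
  B2 → {B5}
  B3 → {B5}
  B4 → {B1}
  B5 → ∅
  B6 → ∅
  B7 → {B8}
  B8 → ∅

DF(B4) = ["B1"]

Answer: ["B1"]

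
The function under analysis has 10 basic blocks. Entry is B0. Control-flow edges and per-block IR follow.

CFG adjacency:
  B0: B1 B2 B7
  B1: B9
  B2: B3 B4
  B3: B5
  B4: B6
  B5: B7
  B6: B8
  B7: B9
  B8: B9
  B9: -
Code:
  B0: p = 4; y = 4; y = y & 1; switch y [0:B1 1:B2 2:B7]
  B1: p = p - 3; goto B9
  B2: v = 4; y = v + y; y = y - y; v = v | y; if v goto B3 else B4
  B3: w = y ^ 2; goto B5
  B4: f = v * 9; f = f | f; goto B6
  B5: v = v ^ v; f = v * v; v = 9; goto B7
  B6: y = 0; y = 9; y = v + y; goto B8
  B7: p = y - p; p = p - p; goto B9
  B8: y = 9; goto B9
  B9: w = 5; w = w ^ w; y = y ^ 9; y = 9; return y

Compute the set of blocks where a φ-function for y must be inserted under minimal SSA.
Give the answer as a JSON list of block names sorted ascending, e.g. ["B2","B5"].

Answer: ["B7", "B9"]

Derivation:
idom tree: B1←B0 B2←B0 B3←B2 B4←B2 B5←B3 B6←B4 B7←B0 B8←B6 B9←B0
Dom at joins:
  B7: preds {B0,B5}: {B0} ∩ {B0,B2,B3,B5} = {B0}; idom=B0
  B9: preds {B1,B7,B8}: {B0,B1} ∩ {B0,B7} ∩ {B0,B2,B4,B6,B8} = {B0}; idom=B0

DF walk-up:
  join B7 pred B0: · stop@B0
  join B7 pred B5: B5→B3→B2 stop@B0
  join B9 pred B1: B1 stop@B0
  join B9 pred B7: B7 stop@B0
  join B9 pred B8: B8→B6→B4→B2 stop@B0
  B0: DF=∅
  B1: DF={B9}
  B2: DF={B7,B9}
  B3: DF={B7}
  B4: DF={B9}
  B5: DF={B7}
  B6: DF={B9}
  B7: DF={B9}
  B8: DF={B9}
  B9: DF=∅

φ for y: defs {B0,B2,B6,B8,B9}
  DF⁺ = {B7,B9}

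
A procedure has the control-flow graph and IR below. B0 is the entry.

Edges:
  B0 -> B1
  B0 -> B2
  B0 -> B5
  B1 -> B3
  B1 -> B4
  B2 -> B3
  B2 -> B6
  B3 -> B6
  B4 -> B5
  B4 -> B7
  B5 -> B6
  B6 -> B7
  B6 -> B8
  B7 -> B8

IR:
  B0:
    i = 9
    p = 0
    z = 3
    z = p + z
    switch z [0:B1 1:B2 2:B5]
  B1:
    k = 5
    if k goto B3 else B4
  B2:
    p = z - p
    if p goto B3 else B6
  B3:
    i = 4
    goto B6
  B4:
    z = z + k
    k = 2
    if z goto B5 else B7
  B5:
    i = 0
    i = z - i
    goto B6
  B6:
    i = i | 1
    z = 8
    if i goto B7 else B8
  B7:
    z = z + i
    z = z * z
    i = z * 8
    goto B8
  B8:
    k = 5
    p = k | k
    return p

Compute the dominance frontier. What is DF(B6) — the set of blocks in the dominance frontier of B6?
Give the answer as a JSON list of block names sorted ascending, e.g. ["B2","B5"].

Answer: ["B7", "B8"]

Working:
idom tree: B1←B0 B2←B0 B3←B0 B4←B1 B5←B0 B6←B0 B7←B0 B8←B0
Dom∩ at merges:
  B3: preds {B1,B2}: {B0,B1} ∩ {B0,B2} = {B0}; idom=B0
  B5: preds {B0,B4}: {B0} ∩ {B0,B1,B4} = {B0}; idom=B0
  B6: preds {B2,B3,B5}: {B0,B2} ∩ {B0,B3} ∩ {B0,B5} = {B0}; idom=B0
  B7: preds {B4,B6}: {B0,B1,B4} ∩ {B0,B6} = {B0}; idom=B0
  B8: preds {B6,B7}: {B0,B6} ∩ {B0,B7} = {B0}; idom=B0

DF walk-up:
  B3←B1: walk B1 to B0
  B3←B2: walk B2 to B0
  B5←B0: walk · to B0
  B5←B4: walk B4→B1 to B0
  B6←B2: walk B2 to B0
  B6←B3: walk B3 to B0
  B6←B5: walk B5 to B0
  B7←B4: walk B4→B1 to B0
  B7←B6: walk B6 to B0
  B8←B6: walk B6 to B0
  B8←B7: walk B7 to B0
  B0 → ∅
  B1 → {B3,B5,B7}
  B2 → {B3,B6}
  B3 → {B6}
  B4 → {B5,B7}
  B5 → {B6}
  B6 → {B7,B8}
  B7 → {B8}
  B8 → ∅

DF(B6) = ["B7", "B8"]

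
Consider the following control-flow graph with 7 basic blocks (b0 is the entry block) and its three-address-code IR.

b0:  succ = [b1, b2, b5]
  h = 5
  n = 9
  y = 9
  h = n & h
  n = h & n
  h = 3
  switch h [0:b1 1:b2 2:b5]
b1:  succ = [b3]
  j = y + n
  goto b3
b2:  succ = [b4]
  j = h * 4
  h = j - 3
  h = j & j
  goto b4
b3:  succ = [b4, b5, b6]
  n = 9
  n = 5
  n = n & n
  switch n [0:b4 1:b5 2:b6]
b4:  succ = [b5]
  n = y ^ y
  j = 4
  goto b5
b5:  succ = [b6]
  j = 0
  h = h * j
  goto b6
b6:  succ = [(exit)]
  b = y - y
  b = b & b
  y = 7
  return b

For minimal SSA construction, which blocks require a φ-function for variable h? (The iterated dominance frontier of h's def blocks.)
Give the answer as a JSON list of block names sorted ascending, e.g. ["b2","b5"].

idom tree: b1←b0 b2←b0 b3←b1 b4←b0 b5←b0 b6←b0
Join-block Dom:
  b4: preds {b2,b3}: {b0,b2} ∩ {b0,b1,b3} = {b0}; idom=b0
  b5: preds {b0,b3,b4}: {b0} ∩ {b0,b1,b3} ∩ {b0,b4} = {b0}; idom=b0
  b6: preds {b3,b5}: {b0,b1,b3} ∩ {b0,b5} = {b0}; idom=b0

DF walk-up:
  b4←b2: walk b2 to b0
  b4←b3: walk b3→b1 to b0
  b5←b0: walk · to b0
  b5←b3: walk b3→b1 to b0
  b5←b4: walk b4 to b0
  b6←b3: walk b3→b1 to b0
  b6←b5: walk b5 to b0
  DF(b0)=∅
  DF(b1)={b4,b5,b6}
  DF(b2)={b4}
  DF(b3)={b4,b5,b6}
  DF(b4)={b5}
  DF(b5)={b6}
  DF(b6)=∅

φ for h: defs {b0,b2,b5}
  DF⁺ = {b4,b5,b6}

Answer: ["b4", "b5", "b6"]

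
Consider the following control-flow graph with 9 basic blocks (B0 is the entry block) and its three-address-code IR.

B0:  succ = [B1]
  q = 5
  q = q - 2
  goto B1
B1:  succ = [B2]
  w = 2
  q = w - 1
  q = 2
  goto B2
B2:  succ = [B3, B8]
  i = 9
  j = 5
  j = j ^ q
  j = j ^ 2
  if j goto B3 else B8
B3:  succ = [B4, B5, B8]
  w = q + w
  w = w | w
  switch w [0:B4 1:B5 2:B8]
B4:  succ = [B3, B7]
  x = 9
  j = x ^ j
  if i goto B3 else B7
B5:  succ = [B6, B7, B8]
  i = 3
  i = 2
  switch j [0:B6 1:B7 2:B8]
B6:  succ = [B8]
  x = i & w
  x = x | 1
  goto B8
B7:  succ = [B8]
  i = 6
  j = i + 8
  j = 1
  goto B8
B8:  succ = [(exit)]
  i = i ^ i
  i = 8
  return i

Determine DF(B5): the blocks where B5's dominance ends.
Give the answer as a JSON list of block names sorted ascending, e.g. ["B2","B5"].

Answer: ["B7", "B8"]

Derivation:
idom tree: B1←B0 B2←B1 B3←B2 B4←B3 B5←B3 B6←B5 B7←B3 B8←B2
Join-block Dom:
  B3: preds {B2,B4}: {B0,B1,B2} ∩ {B0,B1,B2,B3,B4} = {B0,B1,B2}; idom=B2
  B7: preds {B4,B5}: {B0,B1,B2,B3,B4} ∩ {B0,B1,B2,B3,B5} = {B0,B1,B2,B3}; idom=B3
  B8: preds {B2,B3,B5,B6,B7}: {B0,B1,B2} ∩ {B0,B1,B2,B3} ∩ {B0,B1,B2,B3,B5} ∩ {B0,B1,B2,B3,B5,B6} ∩ {B0,B1,B2,B3,B7} = {B0,B1,B2}; idom=B2

DF walk-up:
  B3←B2: walk · to B2
  B3←B4: walk B4→B3 to B2
  B7←B4: walk B4 to B3
  B7←B5: walk B5 to B3
  B8←B2: walk · to B2
  B8←B3: walk B3 to B2
  B8←B5: walk B5→B3 to B2
  B8←B6: walk B6→B5→B3 to B2
  B8←B7: walk B7→B3 to B2
  B0 → ∅
  B1 → ∅
  B2 → ∅
  B3 → {B3,B8}
  B4 → {B3,B7}
  B5 → {B7,B8}
  B6 → {B8}
  B7 → {B8}
  B8 → ∅

DF(B5) = ["B7", "B8"]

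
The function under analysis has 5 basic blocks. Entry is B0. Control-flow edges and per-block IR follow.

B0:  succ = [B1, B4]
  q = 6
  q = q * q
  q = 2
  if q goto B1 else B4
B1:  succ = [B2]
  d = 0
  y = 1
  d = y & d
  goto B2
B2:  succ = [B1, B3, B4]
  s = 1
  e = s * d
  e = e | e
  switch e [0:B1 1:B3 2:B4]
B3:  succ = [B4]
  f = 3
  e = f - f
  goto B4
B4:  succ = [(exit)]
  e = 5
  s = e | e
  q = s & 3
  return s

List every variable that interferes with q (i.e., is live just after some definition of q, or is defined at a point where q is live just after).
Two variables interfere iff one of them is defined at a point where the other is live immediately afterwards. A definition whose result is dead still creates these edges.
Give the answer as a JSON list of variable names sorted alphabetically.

Block summaries:
  B0 def {q} use ∅
  B1 def {d,y} use ∅
  B2 def {e,s} use {d}
  B3 def {e,f} use ∅
  B4 def {e,q,s} use ∅

Liveness:
  B0 li=∅ lo=∅
  B1 li=∅ lo={d}
  B2 li={d} lo=∅
  B3 li=∅ lo=∅
  B4 li=∅ lo=∅

Conflict graph:
  d — {s,y}
  e — ∅
  f — ∅
  q — {s}
  s — {d,q}
  y — {d}

N(q) = ["s"]

Answer: ["s"]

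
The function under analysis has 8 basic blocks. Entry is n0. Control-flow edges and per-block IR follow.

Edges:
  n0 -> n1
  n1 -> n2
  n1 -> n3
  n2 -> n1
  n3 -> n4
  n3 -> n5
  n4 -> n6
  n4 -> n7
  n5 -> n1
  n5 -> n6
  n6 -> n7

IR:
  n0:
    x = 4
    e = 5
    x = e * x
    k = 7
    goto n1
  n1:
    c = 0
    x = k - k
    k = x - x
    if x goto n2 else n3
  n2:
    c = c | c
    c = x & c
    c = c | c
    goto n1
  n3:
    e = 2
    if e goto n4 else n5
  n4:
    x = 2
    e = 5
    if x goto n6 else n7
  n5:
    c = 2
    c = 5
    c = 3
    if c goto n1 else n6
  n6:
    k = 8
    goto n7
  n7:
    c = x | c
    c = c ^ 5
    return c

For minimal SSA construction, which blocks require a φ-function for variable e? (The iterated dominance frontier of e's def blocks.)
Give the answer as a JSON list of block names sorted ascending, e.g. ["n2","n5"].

idom tree: n1←n0 n2←n1 n3←n1 n4←n3 n5←n3 n6←n3 n7←n3
Dom at joins:
  n1: preds {n0,n2,n5}: {n0} ∩ {n0,n1,n2} ∩ {n0,n1,n3,n5} = {n0}; idom=n0
  n6: preds {n4,n5}: {n0,n1,n3,n4} ∩ {n0,n1,n3,n5} = {n0,n1,n3}; idom=n3
  n7: preds {n4,n6}: {n0,n1,n3,n4} ∩ {n0,n1,n3,n6} = {n0,n1,n3}; idom=n3

DF derivation:
  join n1 pred n0: · stop@n0
  join n1 pred n2: n2→n1 stop@n0
  join n1 pred n5: n5→n3→n1 stop@n0
  join n6 pred n4: n4 stop@n3
  join n6 pred n5: n5 stop@n3
  join n7 pred n4: n4 stop@n3
  join n7 pred n6: n6 stop@n3
  DF(n0)=∅
  DF(n1)={n1}
  DF(n2)={n1}
  DF(n3)={n1}
  DF(n4)={n6,n7}
  DF(n5)={n1,n6}
  DF(n6)={n7}
  DF(n7)=∅

φ for e: defs {n0,n3,n4}
  DF⁺ = {n1,n6,n7}

Answer: ["n1", "n6", "n7"]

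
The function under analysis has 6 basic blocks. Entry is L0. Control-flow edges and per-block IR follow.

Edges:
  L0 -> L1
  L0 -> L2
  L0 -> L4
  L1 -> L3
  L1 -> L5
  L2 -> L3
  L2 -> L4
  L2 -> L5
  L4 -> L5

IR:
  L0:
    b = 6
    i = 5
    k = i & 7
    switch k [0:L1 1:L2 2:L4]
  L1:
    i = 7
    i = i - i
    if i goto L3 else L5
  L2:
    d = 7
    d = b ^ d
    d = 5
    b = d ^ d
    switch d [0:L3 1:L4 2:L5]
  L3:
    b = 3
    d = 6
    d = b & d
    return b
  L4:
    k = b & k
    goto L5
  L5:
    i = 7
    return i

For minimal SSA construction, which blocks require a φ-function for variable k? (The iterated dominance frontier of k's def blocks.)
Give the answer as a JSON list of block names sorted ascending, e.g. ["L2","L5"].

Answer: ["L5"]

Derivation:
idom tree: L1←L0 L2←L0 L3←L0 L4←L0 L5←L0
Join-block Dom:
  L3: preds {L1,L2}: {L0,L1} ∩ {L0,L2} = {L0}; idom=L0
  L4: preds {L0,L2}: {L0} ∩ {L0,L2} = {L0}; idom=L0
  L5: preds {L1,L2,L4}: {L0,L1} ∩ {L0,L2} ∩ {L0,L4} = {L0}; idom=L0

DF walk-up:
  L3←L1: walk L1 to L0
  L3←L2: walk L2 to L0
  L4←L0: walk · to L0
  L4←L2: walk L2 to L0
  L5←L1: walk L1 to L0
  L5←L2: walk L2 to L0
  L5←L4: walk L4 to L0
  L0: DF=∅
  L1: DF={L3,L5}
  L2: DF={L3,L4,L5}
  L3: DF=∅
  L4: DF={L5}
  L5: DF=∅

φ for k: defs {L0,L4}
  DF⁺ = {L5}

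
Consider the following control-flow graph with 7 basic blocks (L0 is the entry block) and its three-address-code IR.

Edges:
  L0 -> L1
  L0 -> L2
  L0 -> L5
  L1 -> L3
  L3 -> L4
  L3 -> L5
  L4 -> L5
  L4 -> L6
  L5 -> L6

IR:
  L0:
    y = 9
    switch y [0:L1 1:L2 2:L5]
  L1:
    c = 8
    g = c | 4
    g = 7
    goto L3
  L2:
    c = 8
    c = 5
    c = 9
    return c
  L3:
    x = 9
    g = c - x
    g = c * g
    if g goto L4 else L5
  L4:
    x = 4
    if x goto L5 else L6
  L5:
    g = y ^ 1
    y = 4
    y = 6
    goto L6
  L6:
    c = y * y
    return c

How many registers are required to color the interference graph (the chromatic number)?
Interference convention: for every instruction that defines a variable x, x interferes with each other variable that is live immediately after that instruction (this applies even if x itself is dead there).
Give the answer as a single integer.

Per-block:
  L0: def={y} ue=∅
  L1: def={c,g} ue=∅
  L2: def={c} ue=∅
  L3: def={g,x} ue={c}
  L4: def={x} ue=∅
  L5: def={g,y} ue={y}
  L6: def={c} ue={y}

Live sets:
  L0 li=∅ lo={y}
  L1 li={y} lo={c,y}
  L2 li=∅ lo=∅
  L3 li={c,y} lo={y}
  L4 li={y} lo={y}
  L5 li={y} lo={y}
  L6 li={y} lo=∅

Interference:
  c — {g,x,y}
  g — {c,y}
  x — {c,y}
  y — {c,g,x}

Colouring:
  {c,g,y} pairwise interfere (3-clique) ⇒ χ ≥ 3
  3-colouring: c0={c}  c1={y}  c2={g,x}
  χ = 3

Answer: 3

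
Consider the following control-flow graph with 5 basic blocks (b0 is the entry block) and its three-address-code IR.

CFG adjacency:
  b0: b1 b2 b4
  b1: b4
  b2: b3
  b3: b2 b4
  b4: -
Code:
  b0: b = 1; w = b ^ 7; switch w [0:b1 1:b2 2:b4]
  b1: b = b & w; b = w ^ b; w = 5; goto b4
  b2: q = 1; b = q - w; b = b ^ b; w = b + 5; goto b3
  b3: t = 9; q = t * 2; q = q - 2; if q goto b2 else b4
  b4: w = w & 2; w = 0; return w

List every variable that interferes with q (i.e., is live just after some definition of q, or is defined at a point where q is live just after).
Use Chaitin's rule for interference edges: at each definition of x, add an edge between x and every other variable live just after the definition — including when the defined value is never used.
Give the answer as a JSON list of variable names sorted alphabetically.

Block summaries:
  b0: {b,w} / ∅
  b1: {b,w} / {b,w}
  b2: {b,q,w} / {w}
  b3: {q,t} / ∅
  b4: {w} / {w}

Live sets:
  b0 li=∅ lo={b,w}
  b1 li={b,w} lo={w}
  b2 li={w} lo={w}
  b3 li={w} lo={w}
  b4 li={w} lo=∅

Conflict graph:
  b: {w}
  q: {w}
  t: {w}
  w: {b,q,t}

N(q) = ["w"]

Answer: ["w"]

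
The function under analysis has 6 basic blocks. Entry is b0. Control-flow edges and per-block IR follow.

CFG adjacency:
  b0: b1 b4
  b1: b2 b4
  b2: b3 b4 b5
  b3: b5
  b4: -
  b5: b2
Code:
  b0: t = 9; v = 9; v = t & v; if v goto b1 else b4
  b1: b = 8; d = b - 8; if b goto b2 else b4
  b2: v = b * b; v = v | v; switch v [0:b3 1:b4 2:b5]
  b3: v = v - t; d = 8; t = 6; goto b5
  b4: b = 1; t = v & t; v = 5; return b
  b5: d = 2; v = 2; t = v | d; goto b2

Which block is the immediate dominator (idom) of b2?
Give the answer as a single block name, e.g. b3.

Answer: b1

Analysis:
idom tree: b1←b0 b2←b1 b3←b2 b4←b0 b5←b2
Dom at joins:
  b2: preds {b1,b5}: {b0,b1} ∩ {b0,b1,b2,b5} = {b0,b1}; idom=b1
  b4: preds {b0,b1,b2}: {b0} ∩ {b0,b1} ∩ {b0,b1,b2} = {b0}; idom=b0
  b5: preds {b2,b3}: {b0,b1,b2} ∩ {b0,b1,b2,b3} = {b0,b1,b2}; idom=b2

idom(b2) = b1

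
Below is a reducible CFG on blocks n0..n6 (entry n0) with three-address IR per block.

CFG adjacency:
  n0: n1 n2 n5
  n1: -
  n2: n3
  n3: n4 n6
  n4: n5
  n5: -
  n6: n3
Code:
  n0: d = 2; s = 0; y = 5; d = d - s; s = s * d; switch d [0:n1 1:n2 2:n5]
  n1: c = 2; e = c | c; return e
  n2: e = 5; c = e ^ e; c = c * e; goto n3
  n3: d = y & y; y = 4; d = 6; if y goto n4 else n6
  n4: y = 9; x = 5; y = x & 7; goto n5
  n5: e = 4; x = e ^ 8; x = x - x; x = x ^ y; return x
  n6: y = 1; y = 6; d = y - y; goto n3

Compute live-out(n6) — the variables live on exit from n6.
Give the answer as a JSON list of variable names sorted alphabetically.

Per-block:
  n0: {d,s,y} / ∅
  n1: {c,e} / ∅
  n2: {c,e} / ∅
  n3: {d,y} / {y}
  n4: {x,y} / ∅
  n5: {e,x} / {y}
  n6: {d,y} / ∅

Liveness:
  n0: in=∅ out={y}
  n1: in=∅ out=∅
  n2: in={y} out={y}
  n3: in={y} out=∅
  n4: in=∅ out={y}
  n5: in={y} out=∅
  n6: in=∅ out={y}

live-out(n6) = ["y"]

Answer: ["y"]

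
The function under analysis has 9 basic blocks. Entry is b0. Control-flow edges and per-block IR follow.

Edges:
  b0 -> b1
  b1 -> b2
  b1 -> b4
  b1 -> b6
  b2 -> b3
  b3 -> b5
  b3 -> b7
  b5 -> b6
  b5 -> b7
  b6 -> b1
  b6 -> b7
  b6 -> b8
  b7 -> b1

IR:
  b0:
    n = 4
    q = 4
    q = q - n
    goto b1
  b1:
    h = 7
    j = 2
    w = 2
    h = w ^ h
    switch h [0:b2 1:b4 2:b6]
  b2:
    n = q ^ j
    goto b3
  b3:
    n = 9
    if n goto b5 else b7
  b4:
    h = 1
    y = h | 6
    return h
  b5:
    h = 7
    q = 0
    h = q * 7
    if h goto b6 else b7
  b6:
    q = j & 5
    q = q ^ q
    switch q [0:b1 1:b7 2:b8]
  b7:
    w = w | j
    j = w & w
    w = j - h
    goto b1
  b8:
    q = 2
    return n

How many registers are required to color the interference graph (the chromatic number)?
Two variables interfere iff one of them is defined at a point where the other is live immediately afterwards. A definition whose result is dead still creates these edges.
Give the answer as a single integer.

Block summaries:
  b0: {n,q} / ∅
  b1: {h,j,w} / ∅
  b2: {n} / {j,q}
  b3: {n} / ∅
  b4: {h,y} / ∅
  b5: {h,q} / ∅
  b6: {q} / {j}
  b7: {j,w} / {h,j,w}
  b8: {q} / {n}

Live sets:
  live b0: ∅→{n,q}
  live b1: {n,q}→{h,j,n,q,w}
  live b2: {h,j,q,w}→{h,j,q,w}
  live b3: {h,j,q,w}→{h,j,n,q,w}
  live b4: ∅→∅
  live b5: {j,n,w}→{h,j,n,q,w}
  live b6: {h,j,n,w}→{h,j,n,q,w}
  live b7: {h,j,n,q,w}→{n,q}
  live b8: {n}→∅

Interfere edges:
  h — {j,n,q,w,y}
  j — {h,n,q,w}
  n — {h,j,q,w}
  q — {h,j,n,w}
  w — {h,j,n,q}
  y — {h}

Colouring:
  clique {h,j,n,q,w} ⇒ need ≥ 5
  5-colouring: r0={h}  r1={j,y}  r2={n}  r3={q}  r4={w}
  χ = 5

Answer: 5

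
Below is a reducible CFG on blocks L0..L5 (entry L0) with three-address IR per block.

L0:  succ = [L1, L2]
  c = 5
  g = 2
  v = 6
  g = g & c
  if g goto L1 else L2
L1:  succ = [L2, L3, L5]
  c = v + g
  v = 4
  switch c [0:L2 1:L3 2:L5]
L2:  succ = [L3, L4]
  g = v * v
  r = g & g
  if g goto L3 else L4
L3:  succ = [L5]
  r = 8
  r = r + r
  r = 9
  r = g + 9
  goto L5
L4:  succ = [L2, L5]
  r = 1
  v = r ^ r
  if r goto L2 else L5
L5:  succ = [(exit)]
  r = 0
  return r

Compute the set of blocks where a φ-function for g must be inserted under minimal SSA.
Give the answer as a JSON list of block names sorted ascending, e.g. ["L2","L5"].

idom tree: L1←L0 L2←L0 L3←L0 L4←L2 L5←L0
Dom at joins:
  L2: preds {L0,L1,L4}: {L0} ∩ {L0,L1} ∩ {L0,L2,L4} = {L0}; idom=L0
  L3: preds {L1,L2}: {L0,L1} ∩ {L0,L2} = {L0}; idom=L0
  L5: preds {L1,L3,L4}: {L0,L1} ∩ {L0,L3} ∩ {L0,L2,L4} = {L0}; idom=L0

DF derivation:
  L2←L0: walk · to L0
  L2←L1: walk L1 to L0
  L2←L4: walk L4→L2 to L0
  L3←L1: walk L1 to L0
  L3←L2: walk L2 to L0
  L5←L1: walk L1 to L0
  L5←L3: walk L3 to L0
  L5←L4: walk L4→L2 to L0
  L0: DF=∅
  L1: DF={L2,L3,L5}
  L2: DF={L2,L3,L5}
  L3: DF={L5}
  L4: DF={L2,L5}
  L5: DF=∅

φ for g: defs {L0,L2}
  DF⁺ = {L2,L3,L5}

Answer: ["L2", "L3", "L5"]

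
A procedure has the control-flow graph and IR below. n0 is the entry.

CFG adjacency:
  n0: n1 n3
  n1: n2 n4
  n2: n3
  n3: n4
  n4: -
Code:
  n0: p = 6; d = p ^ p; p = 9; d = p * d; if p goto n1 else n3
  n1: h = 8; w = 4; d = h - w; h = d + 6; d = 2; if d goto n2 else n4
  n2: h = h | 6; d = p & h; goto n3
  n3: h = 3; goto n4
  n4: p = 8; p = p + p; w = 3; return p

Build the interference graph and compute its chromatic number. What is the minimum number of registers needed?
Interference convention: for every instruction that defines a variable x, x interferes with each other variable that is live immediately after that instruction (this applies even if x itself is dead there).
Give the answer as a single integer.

Answer: 3

Working:
Per-block:
  n0 def {d,p} use ∅
  n1 def {d,h,w} use ∅
  n2 def {d,h} use {h,p}
  n3 def {h} use ∅
  n4 def {p,w} use ∅

Backward fixpoint:
  n0 li=∅ lo={p}
  n1 li={p} lo={h,p}
  n2 li={h,p} lo=∅
  n3 li=∅ lo=∅
  n4 li=∅ lo=∅

Interference:
  d↔{h,p}
  h↔{d,p,w}
  p↔{d,h,w}
  w↔{h,p}

Colouring:
  clique {d,h,p} ⇒ need ≥ 3
  assign d→c2 h→c0 p→c1 w→c2 — no edge inside a register ⇒ χ ≤ 3
  χ = 3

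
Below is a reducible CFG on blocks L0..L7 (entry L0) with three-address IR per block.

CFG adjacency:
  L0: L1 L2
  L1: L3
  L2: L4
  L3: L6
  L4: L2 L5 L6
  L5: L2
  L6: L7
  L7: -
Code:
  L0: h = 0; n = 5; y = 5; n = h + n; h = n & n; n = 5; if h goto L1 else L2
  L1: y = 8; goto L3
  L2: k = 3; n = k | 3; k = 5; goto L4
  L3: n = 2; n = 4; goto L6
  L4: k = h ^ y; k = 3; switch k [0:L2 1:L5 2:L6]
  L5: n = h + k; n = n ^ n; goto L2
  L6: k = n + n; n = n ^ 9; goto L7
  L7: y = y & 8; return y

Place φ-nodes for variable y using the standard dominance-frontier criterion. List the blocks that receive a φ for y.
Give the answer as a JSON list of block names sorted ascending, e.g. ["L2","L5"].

idom tree: L1←L0 L2←L0 L3←L1 L4←L2 L5←L4 L6←L0 L7←L6
Dom at joins:
  L2: preds {L0,L4,L5}: {L0} ∩ {L0,L2,L4} ∩ {L0,L2,L4,L5} = {L0}; idom=L0
  L6: preds {L3,L4}: {L0,L1,L3} ∩ {L0,L2,L4} = {L0}; idom=L0

Frontier:
  join L2 pred L0: · stop@L0
  join L2 pred L4: L4→L2 stop@L0
  join L2 pred L5: L5→L4→L2 stop@L0
  join L6 pred L3: L3→L1 stop@L0
  join L6 pred L4: L4→L2 stop@L0
  DF(L0)=∅
  DF(L1)={L6}
  DF(L2)={L2,L6}
  DF(L3)={L6}
  DF(L4)={L2,L6}
  DF(L5)={L2}
  DF(L6)=∅
  DF(L7)=∅

φ for y: defs {L0,L1,L7}
  DF⁺ = {L6}

Answer: ["L6"]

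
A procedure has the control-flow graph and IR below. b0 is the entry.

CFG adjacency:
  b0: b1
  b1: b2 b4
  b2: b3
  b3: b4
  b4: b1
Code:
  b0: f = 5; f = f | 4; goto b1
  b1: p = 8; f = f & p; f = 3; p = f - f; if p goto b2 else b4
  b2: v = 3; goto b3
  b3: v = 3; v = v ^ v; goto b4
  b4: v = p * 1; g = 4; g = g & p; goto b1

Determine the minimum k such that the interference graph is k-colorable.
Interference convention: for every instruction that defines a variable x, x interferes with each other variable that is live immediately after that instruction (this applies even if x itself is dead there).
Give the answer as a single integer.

Answer: 3

Working:
Per-block:
  b0: def={f} ue=∅
  b1: def={f,p} ue={f}
  b2: def={v} ue=∅
  b3: def={v} ue=∅
  b4: def={g,v} ue={p}

Backward fixpoint:
  live b0: ∅→{f}
  live b1: {f}→{f,p}
  live b2: {f,p}→{f,p}
  live b3: {f,p}→{f,p}
  live b4: {f,p}→{f}

Interference:
  f↔{g,p,v}
  g↔{f,p}
  p↔{f,g,v}
  v↔{f,p}

Colouring:
  clique {f,g,p} ⇒ need ≥ 3
  3-colouring: r0={f}  r1={p}  r2={g,v}
  χ = 3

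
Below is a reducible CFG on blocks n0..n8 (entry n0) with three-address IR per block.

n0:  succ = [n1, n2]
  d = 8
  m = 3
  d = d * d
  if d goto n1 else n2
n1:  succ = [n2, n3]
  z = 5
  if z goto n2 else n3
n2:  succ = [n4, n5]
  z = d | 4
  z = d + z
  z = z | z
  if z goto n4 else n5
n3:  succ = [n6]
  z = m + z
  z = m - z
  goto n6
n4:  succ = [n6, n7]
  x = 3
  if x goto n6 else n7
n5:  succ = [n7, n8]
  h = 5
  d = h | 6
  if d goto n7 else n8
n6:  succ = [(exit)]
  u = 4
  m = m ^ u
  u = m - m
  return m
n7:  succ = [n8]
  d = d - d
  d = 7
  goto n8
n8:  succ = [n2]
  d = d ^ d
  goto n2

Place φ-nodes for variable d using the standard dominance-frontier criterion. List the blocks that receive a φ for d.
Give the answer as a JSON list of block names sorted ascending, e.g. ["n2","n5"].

Answer: ["n2", "n6", "n7", "n8"]

Analysis:
idom tree: n1←n0 n2←n0 n3←n1 n4←n2 n5←n2 n6←n0 n7←n2 n8←n2
Dom∩ at merges:
  n2: preds {n0,n1,n8}: {n0} ∩ {n0,n1} ∩ {n0,n2,n8} = {n0}; idom=n0
  n6: preds {n3,n4}: {n0,n1,n3} ∩ {n0,n2,n4} = {n0}; idom=n0
  n7: preds {n4,n5}: {n0,n2,n4} ∩ {n0,n2,n5} = {n0,n2}; idom=n2
  n8: preds {n5,n7}: {n0,n2,n5} ∩ {n0,n2,n7} = {n0,n2}; idom=n2

DF derivation:
  join n2 pred n0: · stop@n0
  join n2 pred n1: n1 stop@n0
  join n2 pred n8: n8→n2 stop@n0
  join n6 pred n3: n3→n1 stop@n0
  join n6 pred n4: n4→n2 stop@n0
  join n7 pred n4: n4 stop@n2
  join n7 pred n5: n5 stop@n2
  join n8 pred n5: n5 stop@n2
  join n8 pred n7: n7 stop@n2
  DF(n0)=∅
  DF(n1)={n2,n6}
  DF(n2)={n2,n6}
  DF(n3)={n6}
  DF(n4)={n6,n7}
  DF(n5)={n7,n8}
  DF(n6)=∅
  DF(n7)={n8}
  DF(n8)={n2}

φ for d: defs {n0,n5,n7,n8}
  DF⁺ = {n2,n6,n7,n8}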